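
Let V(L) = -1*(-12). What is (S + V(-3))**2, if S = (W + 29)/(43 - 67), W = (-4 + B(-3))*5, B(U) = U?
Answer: 2401/16 ≈ 150.06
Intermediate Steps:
W = -35 (W = (-4 - 3)*5 = -7*5 = -35)
S = 1/4 (S = (-35 + 29)/(43 - 67) = -6/(-24) = -6*(-1/24) = 1/4 ≈ 0.25000)
V(L) = 12
(S + V(-3))**2 = (1/4 + 12)**2 = (49/4)**2 = 2401/16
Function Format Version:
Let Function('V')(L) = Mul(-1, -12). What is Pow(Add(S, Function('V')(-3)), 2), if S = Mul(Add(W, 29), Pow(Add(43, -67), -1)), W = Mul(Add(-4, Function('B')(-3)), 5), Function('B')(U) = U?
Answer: Rational(2401, 16) ≈ 150.06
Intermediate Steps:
W = -35 (W = Mul(Add(-4, -3), 5) = Mul(-7, 5) = -35)
S = Rational(1, 4) (S = Mul(Add(-35, 29), Pow(Add(43, -67), -1)) = Mul(-6, Pow(-24, -1)) = Mul(-6, Rational(-1, 24)) = Rational(1, 4) ≈ 0.25000)
Function('V')(L) = 12
Pow(Add(S, Function('V')(-3)), 2) = Pow(Add(Rational(1, 4), 12), 2) = Pow(Rational(49, 4), 2) = Rational(2401, 16)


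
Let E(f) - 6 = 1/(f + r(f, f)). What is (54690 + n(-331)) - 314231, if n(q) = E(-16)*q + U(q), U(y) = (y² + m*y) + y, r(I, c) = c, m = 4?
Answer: -4915541/32 ≈ -1.5361e+5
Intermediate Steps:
E(f) = 6 + 1/(2*f) (E(f) = 6 + 1/(f + f) = 6 + 1/(2*f))
U(y) = y² + 5*y (U(y) = (y² + 4*y) + y = y² + 5*y)
n(q) = 191*q/32 + q*(5 + q) (n(q) = (6 + (½)/(-16))*q + q*(5 + q) = (6 + (½)*(-1/16))*q + q*(5 + q) = (6 - 1/32)*q + q*(5 + q) = 191*q/32 + q*(5 + q))
(54690 + n(-331)) - 314231 = (54690 + (1/32)*(-331)*(351 + 32*(-331))) - 314231 = (54690 + (1/32)*(-331)*(351 - 10592)) - 314231 = (54690 + (1/32)*(-331)*(-10241)) - 314231 = (54690 + 3389771/32) - 314231 = 5139851/32 - 314231 = -4915541/32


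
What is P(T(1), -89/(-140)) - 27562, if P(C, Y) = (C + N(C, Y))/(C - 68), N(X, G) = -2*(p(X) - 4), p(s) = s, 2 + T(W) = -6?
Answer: -523682/19 ≈ -27562.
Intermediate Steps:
T(W) = -8 (T(W) = -2 - 6 = -8)
N(X, G) = 8 - 2*X (N(X, G) = -2*(X - 4) = -2*(-4 + X) = 8 - 2*X)
P(C, Y) = (8 - C)/(-68 + C) (P(C, Y) = (C + (8 - 2*C))/(C - 68) = (8 - C)/(-68 + C))
P(T(1), -89/(-140)) - 27562 = (8 - 1*(-8))/(-68 - 8) - 27562 = (8 + 8)/(-76) - 27562 = -1/76*16 - 27562 = -4/19 - 27562 = -523682/19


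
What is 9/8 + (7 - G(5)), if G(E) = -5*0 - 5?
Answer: 105/8 ≈ 13.125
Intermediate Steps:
G(E) = -5 (G(E) = 0 - 5 = -5)
9/8 + (7 - G(5)) = 9/8 + (7 - 1*(-5)) = (1/8)*9 + (7 + 5) = 9/8 + 12 = 105/8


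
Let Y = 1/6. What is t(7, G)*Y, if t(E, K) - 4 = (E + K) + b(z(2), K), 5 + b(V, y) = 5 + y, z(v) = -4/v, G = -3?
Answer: 5/6 ≈ 0.83333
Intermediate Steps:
Y = 1/6 (Y = 1*(1/6) = 1/6 ≈ 0.16667)
b(V, y) = y (b(V, y) = -5 + (5 + y) = y)
t(E, K) = 4 + E + 2*K (t(E, K) = 4 + ((E + K) + K) = 4 + (E + 2*K) = 4 + E + 2*K)
t(7, G)*Y = (4 + 7 + 2*(-3))*(1/6) = (4 + 7 - 6)*(1/6) = 5*(1/6) = 5/6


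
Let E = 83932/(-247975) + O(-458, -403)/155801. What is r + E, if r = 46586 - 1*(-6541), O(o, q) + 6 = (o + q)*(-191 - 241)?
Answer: 2052627677922643/38634752975 ≈ 53129.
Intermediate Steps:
O(o, q) = -6 - 432*o - 432*q (O(o, q) = -6 + (o + q)*(-191 - 241) = -6 + (o + q)*(-432) = -6 + (-432*o - 432*q) = -6 - 432*o - 432*q)
r = 53127 (r = 46586 + 6541 = 53127)
E = 79156619818/38634752975 (E = 83932/(-247975) + (-6 - 432*(-458) - 432*(-403))/155801 = 83932*(-1/247975) + (-6 + 197856 + 174096)*(1/155801) = -83932/247975 + 371946*(1/155801) = -83932/247975 + 371946/155801 = 79156619818/38634752975 ≈ 2.0488)
r + E = 53127 + 79156619818/38634752975 = 2052627677922643/38634752975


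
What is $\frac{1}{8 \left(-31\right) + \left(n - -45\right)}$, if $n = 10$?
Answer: $- \frac{1}{193} \approx -0.0051813$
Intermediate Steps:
$\frac{1}{8 \left(-31\right) + \left(n - -45\right)} = \frac{1}{8 \left(-31\right) + \left(10 - -45\right)} = \frac{1}{-248 + \left(10 + 45\right)} = \frac{1}{-248 + 55} = \frac{1}{-193} = - \frac{1}{193}$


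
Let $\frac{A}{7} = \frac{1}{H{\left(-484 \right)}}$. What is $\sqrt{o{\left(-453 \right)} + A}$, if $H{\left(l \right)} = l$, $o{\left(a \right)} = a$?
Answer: $\frac{i \sqrt{219259}}{22} \approx 21.284 i$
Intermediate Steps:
$A = - \frac{7}{484}$ ($A = \frac{7}{-484} = 7 \left(- \frac{1}{484}\right) = - \frac{7}{484} \approx -0.014463$)
$\sqrt{o{\left(-453 \right)} + A} = \sqrt{-453 - \frac{7}{484}} = \sqrt{- \frac{219259}{484}} = \frac{i \sqrt{219259}}{22}$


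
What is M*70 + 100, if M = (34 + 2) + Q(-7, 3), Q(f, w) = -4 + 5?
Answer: 2690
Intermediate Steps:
Q(f, w) = 1
M = 37 (M = (34 + 2) + 1 = 36 + 1 = 37)
M*70 + 100 = 37*70 + 100 = 2590 + 100 = 2690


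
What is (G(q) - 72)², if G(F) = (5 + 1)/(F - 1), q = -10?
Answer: 636804/121 ≈ 5262.8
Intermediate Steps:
G(F) = 6/(-1 + F)
(G(q) - 72)² = (6/(-1 - 10) - 72)² = (6/(-11) - 72)² = (6*(-1/11) - 72)² = (-6/11 - 72)² = (-798/11)² = 636804/121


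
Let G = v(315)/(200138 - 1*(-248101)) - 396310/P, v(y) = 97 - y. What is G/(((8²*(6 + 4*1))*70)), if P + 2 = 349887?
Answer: -8885893651/351303909633600 ≈ -2.5294e-5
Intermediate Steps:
P = 349885 (P = -2 + 349887 = 349885)
G = -35543574604/31366420503 (G = (97 - 1*315)/(200138 - 1*(-248101)) - 396310/349885 = (97 - 315)/(200138 + 248101) - 396310*1/349885 = -218/448239 - 79262/69977 = -35543574604/31366420503 ≈ -1.1332)
G/(((8²*(6 + 4*1))*70)) = -35543574604*1/(4480*(6 + 4*1))/31366420503 = -35543574604*1/(4480*(6 + 4))/31366420503 = -35543574604/(31366420503*((64*10)*70)) = -35543574604/(31366420503*(640*70)) = -35543574604/31366420503/44800 = -35543574604/31366420503*1/44800 = -8885893651/351303909633600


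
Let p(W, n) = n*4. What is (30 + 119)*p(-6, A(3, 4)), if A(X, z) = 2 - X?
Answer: -596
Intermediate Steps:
p(W, n) = 4*n
(30 + 119)*p(-6, A(3, 4)) = (30 + 119)*(4*(2 - 1*3)) = 149*(4*(2 - 3)) = 149*(4*(-1)) = 149*(-4) = -596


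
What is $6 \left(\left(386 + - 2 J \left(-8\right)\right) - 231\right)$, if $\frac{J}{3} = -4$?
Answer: $-222$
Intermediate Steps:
$J = -12$ ($J = 3 \left(-4\right) = -12$)
$6 \left(\left(386 + - 2 J \left(-8\right)\right) - 231\right) = 6 \left(\left(386 + \left(-2\right) \left(-12\right) \left(-8\right)\right) - 231\right) = 6 \left(\left(386 + 24 \left(-8\right)\right) - 231\right) = 6 \left(\left(386 - 192\right) - 231\right) = 6 \left(194 - 231\right) = 6 \left(-37\right) = -222$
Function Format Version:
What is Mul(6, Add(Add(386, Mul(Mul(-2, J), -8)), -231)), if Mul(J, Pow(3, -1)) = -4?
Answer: -222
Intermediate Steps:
J = -12 (J = Mul(3, -4) = -12)
Mul(6, Add(Add(386, Mul(Mul(-2, J), -8)), -231)) = Mul(6, Add(Add(386, Mul(Mul(-2, -12), -8)), -231)) = Mul(6, Add(Add(386, Mul(24, -8)), -231)) = Mul(6, Add(Add(386, -192), -231)) = Mul(6, Add(194, -231)) = Mul(6, -37) = -222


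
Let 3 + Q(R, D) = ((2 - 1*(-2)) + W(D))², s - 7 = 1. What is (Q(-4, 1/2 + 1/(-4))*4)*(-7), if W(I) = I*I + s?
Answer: -255367/64 ≈ -3990.1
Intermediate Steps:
s = 8 (s = 7 + 1 = 8)
W(I) = 8 + I² (W(I) = I*I + 8 = I² + 8 = 8 + I²)
Q(R, D) = -3 + (12 + D²)² (Q(R, D) = -3 + ((2 - 1*(-2)) + (8 + D²))² = -3 + ((2 + 2) + (8 + D²))² = -3 + (4 + (8 + D²))² = -3 + (12 + D²)²)
(Q(-4, 1/2 + 1/(-4))*4)*(-7) = ((-3 + (12 + (1/2 + 1/(-4))²)²)*4)*(-7) = ((-3 + (12 + (1*(½) + 1*(-¼))²)²)*4)*(-7) = ((-3 + (12 + (½ - ¼)²)²)*4)*(-7) = ((-3 + (12 + (¼)²)²)*4)*(-7) = ((-3 + (12 + 1/16)²)*4)*(-7) = ((-3 + (193/16)²)*4)*(-7) = ((-3 + 37249/256)*4)*(-7) = ((36481/256)*4)*(-7) = (36481/64)*(-7) = -255367/64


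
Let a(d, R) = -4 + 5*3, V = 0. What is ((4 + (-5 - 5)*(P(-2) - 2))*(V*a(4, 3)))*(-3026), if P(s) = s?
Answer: 0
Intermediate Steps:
a(d, R) = 11 (a(d, R) = -4 + 15 = 11)
((4 + (-5 - 5)*(P(-2) - 2))*(V*a(4, 3)))*(-3026) = ((4 + (-5 - 5)*(-2 - 2))*(0*11))*(-3026) = ((4 - 10*(-4))*0)*(-3026) = ((4 + 40)*0)*(-3026) = (44*0)*(-3026) = 0*(-3026) = 0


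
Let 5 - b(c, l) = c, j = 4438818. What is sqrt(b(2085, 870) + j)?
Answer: sqrt(4436738) ≈ 2106.4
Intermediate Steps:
b(c, l) = 5 - c
sqrt(b(2085, 870) + j) = sqrt((5 - 1*2085) + 4438818) = sqrt((5 - 2085) + 4438818) = sqrt(-2080 + 4438818) = sqrt(4436738)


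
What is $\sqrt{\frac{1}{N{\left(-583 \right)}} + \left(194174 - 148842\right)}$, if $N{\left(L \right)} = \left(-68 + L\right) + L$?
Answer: $\frac{\sqrt{69029573758}}{1234} \approx 212.91$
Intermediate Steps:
$N{\left(L \right)} = -68 + 2 L$
$\sqrt{\frac{1}{N{\left(-583 \right)}} + \left(194174 - 148842\right)} = \sqrt{\frac{1}{-68 + 2 \left(-583\right)} + \left(194174 - 148842\right)} = \sqrt{\frac{1}{-68 - 1166} + 45332} = \sqrt{\frac{1}{-1234} + 45332} = \sqrt{- \frac{1}{1234} + 45332} = \sqrt{\frac{55939687}{1234}} = \frac{\sqrt{69029573758}}{1234}$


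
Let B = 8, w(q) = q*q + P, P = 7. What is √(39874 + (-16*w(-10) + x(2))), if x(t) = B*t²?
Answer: 13*√226 ≈ 195.43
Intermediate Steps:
w(q) = 7 + q² (w(q) = q*q + 7 = q² + 7 = 7 + q²)
x(t) = 8*t²
√(39874 + (-16*w(-10) + x(2))) = √(39874 + (-16*(7 + (-10)²) + 8*2²)) = √(39874 + (-16*(7 + 100) + 8*4)) = √(39874 + (-16*107 + 32)) = √(39874 + (-1712 + 32)) = √(39874 - 1680) = √38194 = 13*√226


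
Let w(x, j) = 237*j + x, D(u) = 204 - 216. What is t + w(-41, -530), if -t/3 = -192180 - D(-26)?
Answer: 450853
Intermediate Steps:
D(u) = -12
w(x, j) = x + 237*j
t = 576504 (t = -3*(-192180 - 1*(-12)) = -3*(-192180 + 12) = -3*(-192168) = 576504)
t + w(-41, -530) = 576504 + (-41 + 237*(-530)) = 576504 + (-41 - 125610) = 576504 - 125651 = 450853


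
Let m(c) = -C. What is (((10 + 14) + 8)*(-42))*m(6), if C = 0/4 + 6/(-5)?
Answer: -8064/5 ≈ -1612.8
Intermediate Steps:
C = -6/5 (C = 0*(1/4) + 6*(-1/5) = 0 - 6/5 = -6/5 ≈ -1.2000)
m(c) = 6/5 (m(c) = -1*(-6/5) = 6/5)
(((10 + 14) + 8)*(-42))*m(6) = (((10 + 14) + 8)*(-42))*(6/5) = ((24 + 8)*(-42))*(6/5) = (32*(-42))*(6/5) = -1344*6/5 = -8064/5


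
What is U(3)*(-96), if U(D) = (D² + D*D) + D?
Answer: -2016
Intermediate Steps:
U(D) = D + 2*D² (U(D) = (D² + D²) + D = 2*D² + D = D + 2*D²)
U(3)*(-96) = (3*(1 + 2*3))*(-96) = (3*(1 + 6))*(-96) = (3*7)*(-96) = 21*(-96) = -2016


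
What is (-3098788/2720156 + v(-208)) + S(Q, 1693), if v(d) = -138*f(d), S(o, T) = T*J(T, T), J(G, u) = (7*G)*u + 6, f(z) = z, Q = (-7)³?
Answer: 23099534666979982/680039 ≈ 3.3968e+10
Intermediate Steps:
Q = -343
J(G, u) = 6 + 7*G*u (J(G, u) = 7*G*u + 6 = 6 + 7*G*u)
S(o, T) = T*(6 + 7*T²) (S(o, T) = T*(6 + 7*T*T) = T*(6 + 7*T²))
v(d) = -138*d
(-3098788/2720156 + v(-208)) + S(Q, 1693) = (-3098788/2720156 - 138*(-208)) + 1693*(6 + 7*1693²) = (-3098788*1/2720156 + 28704) + 1693*(6 + 7*2866249) = (-774697/680039 + 28704) + 1693*(6 + 20063743) = 19519064759/680039 + 1693*20063749 = 19519064759/680039 + 33967927057 = 23099534666979982/680039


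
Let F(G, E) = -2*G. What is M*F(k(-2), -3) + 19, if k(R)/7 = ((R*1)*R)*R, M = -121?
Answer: -13533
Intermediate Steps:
k(R) = 7*R³ (k(R) = 7*(((R*1)*R)*R) = 7*((R*R)*R) = 7*(R²*R) = 7*R³)
M*F(k(-2), -3) + 19 = -(-242)*7*(-2)³ + 19 = -(-242)*7*(-8) + 19 = -(-242)*(-56) + 19 = -121*112 + 19 = -13552 + 19 = -13533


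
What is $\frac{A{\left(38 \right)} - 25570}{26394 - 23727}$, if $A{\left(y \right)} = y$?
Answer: $- \frac{25532}{2667} \approx -9.5733$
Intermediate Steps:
$\frac{A{\left(38 \right)} - 25570}{26394 - 23727} = \frac{38 - 25570}{26394 - 23727} = - \frac{25532}{2667}$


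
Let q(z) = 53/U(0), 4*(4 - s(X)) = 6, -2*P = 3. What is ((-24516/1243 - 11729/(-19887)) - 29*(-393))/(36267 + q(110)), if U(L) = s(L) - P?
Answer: 1125022552928/3587324509461 ≈ 0.31361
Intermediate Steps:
P = -3/2 (P = -½*3 = -3/2 ≈ -1.5000)
s(X) = 5/2 (s(X) = 4 - ¼*6 = 4 - 3/2 = 5/2)
U(L) = 4 (U(L) = 5/2 - 1*(-3/2) = 5/2 + 3/2 = 4)
q(z) = 53/4
((-24516/1243 - 11729/(-19887)) - 29*(-393))/(36267 + q(110)) = ((-24516/1243 - 11729/(-19887)) - 29*(-393))/(36267 + 53/4) = ((-24516*1/1243 - 11729*(-1/19887)) + 11397)/(145121/4) = ((-24516/1243 + 11729/19887) + 11397)*(4/145121) = (-472970545/24719541 + 11397)*(4/145121) = (281255638232/24719541)*(4/145121) = 1125022552928/3587324509461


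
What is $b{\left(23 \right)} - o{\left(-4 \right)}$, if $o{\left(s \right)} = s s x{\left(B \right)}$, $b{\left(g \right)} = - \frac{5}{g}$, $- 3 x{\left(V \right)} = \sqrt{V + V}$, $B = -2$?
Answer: $- \frac{5}{23} + \frac{32 i}{3} \approx -0.21739 + 10.667 i$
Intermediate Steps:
$x{\left(V \right)} = - \frac{\sqrt{2} \sqrt{V}}{3}$ ($x{\left(V \right)} = - \frac{\sqrt{V + V}}{3} = - \frac{\sqrt{2 V}}{3} = - \frac{\sqrt{2} \sqrt{V}}{3}$)
$o{\left(s \right)} = - \frac{2 i s^{2}}{3}$ ($o{\left(s \right)} = s s \left(- \frac{\sqrt{2} \sqrt{-2}}{3}\right) = s^{2} \left(- \frac{\sqrt{2} i \sqrt{2}}{3}\right) = s^{2} \left(- \frac{2 i}{3}\right) = - \frac{2 i s^{2}}{3}$)
$b{\left(23 \right)} - o{\left(-4 \right)} = - \frac{5}{23} - - \frac{2 i \left(-4\right)^{2}}{3} = \left(-5\right) \frac{1}{23} - \left(- \frac{2}{3}\right) i 16 = - \frac{5}{23} - - \frac{32 i}{3} = - \frac{5}{23} + \frac{32 i}{3}$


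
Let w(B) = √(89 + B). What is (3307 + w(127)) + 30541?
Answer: 33848 + 6*√6 ≈ 33863.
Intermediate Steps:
(3307 + w(127)) + 30541 = (3307 + √(89 + 127)) + 30541 = (3307 + √216) + 30541 = (3307 + 6*√6) + 30541 = 33848 + 6*√6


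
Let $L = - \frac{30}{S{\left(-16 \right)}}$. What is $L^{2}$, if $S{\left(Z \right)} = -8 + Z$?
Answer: $\frac{25}{16} \approx 1.5625$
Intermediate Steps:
$L = \frac{5}{4}$ ($L = - \frac{30}{-8 - 16} = - \frac{30}{-24} = \left(-30\right) \left(- \frac{1}{24}\right) = \frac{5}{4} \approx 1.25$)
$L^{2} = \left(\frac{5}{4}\right)^{2} = \frac{25}{16}$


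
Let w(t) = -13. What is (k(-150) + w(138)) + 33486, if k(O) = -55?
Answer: 33418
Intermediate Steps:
(k(-150) + w(138)) + 33486 = (-55 - 13) + 33486 = -68 + 33486 = 33418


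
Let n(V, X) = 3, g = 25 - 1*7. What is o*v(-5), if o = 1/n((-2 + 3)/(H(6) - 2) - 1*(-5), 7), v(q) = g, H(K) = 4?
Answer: 6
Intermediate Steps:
g = 18 (g = 25 - 7 = 18)
v(q) = 18
o = ⅓ (o = 1/3 = ⅓ ≈ 0.33333)
o*v(-5) = (⅓)*18 = 6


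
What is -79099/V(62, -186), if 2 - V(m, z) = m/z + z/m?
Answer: -237297/16 ≈ -14831.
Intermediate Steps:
V(m, z) = 2 - m/z - z/m (V(m, z) = 2 - (m/z + z/m) = 2 + (-m/z - z/m) = 2 - m/z - z/m)
-79099/V(62, -186) = -79099/(2 - 1*62/(-186) - 1*(-186)/62) = -79099/(2 - 1*62*(-1/186) - 1*(-186)*1/62) = -79099/(2 + ⅓ + 3) = -79099/16/3 = -79099*3/16 = -237297/16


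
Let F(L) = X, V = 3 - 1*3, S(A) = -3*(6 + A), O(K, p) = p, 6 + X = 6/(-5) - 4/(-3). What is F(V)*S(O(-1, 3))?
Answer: 792/5 ≈ 158.40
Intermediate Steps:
X = -88/15 (X = -6 + (6/(-5) - 4/(-3)) = -6 + (6*(-1/5) - 4*(-1/3)) = -6 + (-6/5 + 4/3) = -6 + 2/15 = -88/15 ≈ -5.8667)
S(A) = -18 - 3*A
V = 0 (V = 3 - 3 = 0)
F(L) = -88/15
F(V)*S(O(-1, 3)) = -88*(-18 - 3*3)/15 = -88*(-18 - 9)/15 = -88/15*(-27) = 792/5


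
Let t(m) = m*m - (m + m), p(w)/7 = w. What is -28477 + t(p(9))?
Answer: -24634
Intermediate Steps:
p(w) = 7*w
t(m) = m² - 2*m
-28477 + t(p(9)) = -28477 + (7*9)*(-2 + 7*9) = -28477 + 63*(-2 + 63) = -28477 + 63*61 = -28477 + 3843 = -24634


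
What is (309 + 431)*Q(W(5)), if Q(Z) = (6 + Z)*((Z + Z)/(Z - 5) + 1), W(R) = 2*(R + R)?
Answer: 211640/3 ≈ 70547.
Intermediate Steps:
W(R) = 4*R (W(R) = 2*(2*R) = 4*R)
Q(Z) = (1 + 2*Z/(-5 + Z))*(6 + Z) (Q(Z) = (6 + Z)*((2*Z)/(-5 + Z) + 1) = (6 + Z)*(2*Z/(-5 + Z) + 1) = (6 + Z)*(1 + 2*Z/(-5 + Z)) = (1 + 2*Z/(-5 + Z))*(6 + Z))
(309 + 431)*Q(W(5)) = (309 + 431)*((-30 + 3*(4*5)² + 13*(4*5))/(-5 + 4*5)) = 740*((-30 + 3*20² + 13*20)/(-5 + 20)) = 740*((-30 + 3*400 + 260)/15) = 740*((-30 + 1200 + 260)/15) = 740*((1/15)*1430) = 740*(286/3) = 211640/3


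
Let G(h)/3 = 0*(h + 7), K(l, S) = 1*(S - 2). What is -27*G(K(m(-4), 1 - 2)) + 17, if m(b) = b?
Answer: 17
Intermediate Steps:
K(l, S) = -2 + S (K(l, S) = 1*(-2 + S) = -2 + S)
G(h) = 0 (G(h) = 3*(0*(h + 7)) = 3*(0*(7 + h)) = 3*0 = 0)
-27*G(K(m(-4), 1 - 2)) + 17 = -27*0 + 17 = 0 + 17 = 17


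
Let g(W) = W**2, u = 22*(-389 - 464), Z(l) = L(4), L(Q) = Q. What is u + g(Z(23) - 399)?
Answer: 137259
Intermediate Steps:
Z(l) = 4
u = -18766 (u = 22*(-853) = -18766)
u + g(Z(23) - 399) = -18766 + (4 - 399)**2 = -18766 + (-395)**2 = -18766 + 156025 = 137259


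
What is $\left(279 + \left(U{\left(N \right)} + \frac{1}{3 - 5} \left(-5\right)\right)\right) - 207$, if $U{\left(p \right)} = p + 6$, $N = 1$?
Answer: $\frac{163}{2} \approx 81.5$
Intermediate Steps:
$U{\left(p \right)} = 6 + p$
$\left(279 + \left(U{\left(N \right)} + \frac{1}{3 - 5} \left(-5\right)\right)\right) - 207 = \left(279 + \left(\left(6 + 1\right) + \frac{1}{3 - 5} \left(-5\right)\right)\right) - 207 = \left(279 + \left(7 + \frac{1}{-2} \left(-5\right)\right)\right) - 207 = \left(279 + \left(7 - - \frac{5}{2}\right)\right) - 207 = \left(279 + \left(7 + \frac{5}{2}\right)\right) - 207 = \left(279 + \frac{19}{2}\right) - 207 = \frac{577}{2} - 207 = \frac{163}{2}$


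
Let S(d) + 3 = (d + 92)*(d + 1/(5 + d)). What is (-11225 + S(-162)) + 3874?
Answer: 625872/157 ≈ 3986.4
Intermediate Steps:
S(d) = -3 + (92 + d)*(d + 1/(5 + d)) (S(d) = -3 + (d + 92)*(d + 1/(5 + d)) = -3 + (92 + d)*(d + 1/(5 + d)))
(-11225 + S(-162)) + 3874 = (-11225 + (77 + (-162)³ + 97*(-162)² + 458*(-162))/(5 - 162)) + 3874 = (-11225 + (77 - 4251528 + 97*26244 - 74196)/(-157)) + 3874 = (-11225 - (77 - 4251528 + 2545668 - 74196)/157) + 3874 = (-11225 - 1/157*(-1779979)) + 3874 = (-11225 + 1779979/157) + 3874 = 17654/157 + 3874 = 625872/157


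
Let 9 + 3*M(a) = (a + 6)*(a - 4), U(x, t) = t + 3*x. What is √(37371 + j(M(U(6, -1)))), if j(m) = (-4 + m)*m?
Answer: √416959/3 ≈ 215.24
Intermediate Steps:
M(a) = -3 + (-4 + a)*(6 + a)/3 (M(a) = -3 + ((a + 6)*(a - 4))/3 = -3 + ((6 + a)*(-4 + a))/3 = -3 + ((-4 + a)*(6 + a))/3 = -3 + (-4 + a)*(6 + a)/3)
j(m) = m*(-4 + m)
√(37371 + j(M(U(6, -1)))) = √(37371 + (-11 + (-1 + 3*6)²/3 + 2*(-1 + 3*6)/3)*(-4 + (-11 + (-1 + 3*6)²/3 + 2*(-1 + 3*6)/3))) = √(37371 + (-11 + (-1 + 18)²/3 + 2*(-1 + 18)/3)*(-4 + (-11 + (-1 + 18)²/3 + 2*(-1 + 18)/3))) = √(37371 + (-11 + (⅓)*17² + (⅔)*17)*(-4 + (-11 + (⅓)*17² + (⅔)*17))) = √(37371 + (-11 + (⅓)*289 + 34/3)*(-4 + (-11 + (⅓)*289 + 34/3))) = √(37371 + (-11 + 289/3 + 34/3)*(-4 + (-11 + 289/3 + 34/3))) = √(37371 + 290*(-4 + 290/3)/3) = √(37371 + (290/3)*(278/3)) = √(37371 + 80620/9) = √(416959/9) = √416959/3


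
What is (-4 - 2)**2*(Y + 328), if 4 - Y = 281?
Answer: 1836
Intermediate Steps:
Y = -277 (Y = 4 - 1*281 = 4 - 281 = -277)
(-4 - 2)**2*(Y + 328) = (-4 - 2)**2*(-277 + 328) = (-6)**2*51 = 36*51 = 1836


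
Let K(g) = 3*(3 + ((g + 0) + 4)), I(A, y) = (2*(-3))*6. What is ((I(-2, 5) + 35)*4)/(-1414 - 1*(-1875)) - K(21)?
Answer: -38728/461 ≈ -84.009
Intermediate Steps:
I(A, y) = -36 (I(A, y) = -6*6 = -36)
K(g) = 21 + 3*g (K(g) = 3*(3 + (g + 4)) = 3*(3 + (4 + g)) = 3*(7 + g) = 21 + 3*g)
((I(-2, 5) + 35)*4)/(-1414 - 1*(-1875)) - K(21) = ((-36 + 35)*4)/(-1414 - 1*(-1875)) - (21 + 3*21) = (-1*4)/(-1414 + 1875) - (21 + 63) = -4/461 - 1*84 = -4*1/461 - 84 = -4/461 - 84 = -38728/461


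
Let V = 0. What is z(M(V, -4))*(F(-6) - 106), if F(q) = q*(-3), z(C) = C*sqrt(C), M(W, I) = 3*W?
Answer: 0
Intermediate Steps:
z(C) = C**(3/2)
F(q) = -3*q
z(M(V, -4))*(F(-6) - 106) = (3*0)**(3/2)*(-3*(-6) - 106) = 0**(3/2)*(18 - 106) = 0*(-88) = 0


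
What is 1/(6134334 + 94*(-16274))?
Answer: 1/4604578 ≈ 2.1718e-7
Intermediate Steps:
1/(6134334 + 94*(-16274)) = 1/(6134334 - 1529756) = 1/4604578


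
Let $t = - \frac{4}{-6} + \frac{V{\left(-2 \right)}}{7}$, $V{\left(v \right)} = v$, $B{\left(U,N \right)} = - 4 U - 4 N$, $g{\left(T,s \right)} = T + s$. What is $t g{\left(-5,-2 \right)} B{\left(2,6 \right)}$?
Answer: $\frac{256}{3} \approx 85.333$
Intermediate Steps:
$B{\left(U,N \right)} = - 4 N - 4 U$
$t = \frac{8}{21}$ ($t = - \frac{4}{-6} - \frac{2}{7} = \left(-4\right) \left(- \frac{1}{6}\right) - \frac{2}{7} = \frac{2}{3} - \frac{2}{7} = \frac{8}{21} \approx 0.38095$)
$t g{\left(-5,-2 \right)} B{\left(2,6 \right)} = \frac{8 \left(-5 - 2\right)}{21} \left(\left(-4\right) 6 - 8\right) = \frac{8}{21} \left(-7\right) \left(-24 - 8\right) = \left(- \frac{8}{3}\right) \left(-32\right) = \frac{256}{3}$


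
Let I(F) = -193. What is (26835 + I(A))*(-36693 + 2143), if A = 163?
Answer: -920481100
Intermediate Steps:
(26835 + I(A))*(-36693 + 2143) = (26835 - 193)*(-36693 + 2143) = 26642*(-34550) = -920481100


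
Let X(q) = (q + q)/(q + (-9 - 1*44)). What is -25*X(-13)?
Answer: -325/33 ≈ -9.8485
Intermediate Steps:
X(q) = 2*q/(-53 + q) (X(q) = (2*q)/(q + (-9 - 44)) = (2*q)/(q - 53) = (2*q)/(-53 + q) = 2*q/(-53 + q))
-25*X(-13) = -50*(-13)/(-53 - 13) = -50*(-13)/(-66) = -50*(-13)*(-1)/66 = -25*13/33 = -325/33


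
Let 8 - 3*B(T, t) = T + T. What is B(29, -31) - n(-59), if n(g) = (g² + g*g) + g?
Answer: -20759/3 ≈ -6919.7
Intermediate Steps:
n(g) = g + 2*g² (n(g) = (g² + g²) + g = 2*g² + g = g + 2*g²)
B(T, t) = 8/3 - 2*T/3 (B(T, t) = 8/3 - (T + T)/3 = 8/3 - 2*T/3)
B(29, -31) - n(-59) = (8/3 - ⅔*29) - (-59)*(1 + 2*(-59)) = (8/3 - 58/3) - (-59)*(1 - 118) = -50/3 - (-59)*(-117) = -50/3 - 1*6903 = -50/3 - 6903 = -20759/3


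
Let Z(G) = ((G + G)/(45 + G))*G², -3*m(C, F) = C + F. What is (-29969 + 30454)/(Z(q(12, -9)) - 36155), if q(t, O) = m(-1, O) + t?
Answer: -790065/58701823 ≈ -0.013459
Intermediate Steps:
m(C, F) = -C/3 - F/3 (m(C, F) = -(C + F)/3 = -C/3 - F/3)
q(t, O) = ⅓ + t - O/3 (q(t, O) = (-⅓*(-1) - O/3) + t = (⅓ - O/3) + t = ⅓ + t - O/3)
Z(G) = 2*G³/(45 + G) (Z(G) = ((2*G)/(45 + G))*G² = (2*G/(45 + G))*G² = 2*G³/(45 + G))
(-29969 + 30454)/(Z(q(12, -9)) - 36155) = (-29969 + 30454)/(2*(⅓ + 12 - ⅓*(-9))³/(45 + (⅓ + 12 - ⅓*(-9))) - 36155) = 485/(2*(⅓ + 12 + 3)³/(45 + (⅓ + 12 + 3)) - 36155) = 485/(2*(46/3)³/(45 + 46/3) - 36155) = 485/(2*(97336/27)/(181/3) - 36155) = 485/(2*(97336/27)*(3/181) - 36155) = 485/(194672/1629 - 36155) = 485/(-58701823/1629) = 485*(-1629/58701823) = -790065/58701823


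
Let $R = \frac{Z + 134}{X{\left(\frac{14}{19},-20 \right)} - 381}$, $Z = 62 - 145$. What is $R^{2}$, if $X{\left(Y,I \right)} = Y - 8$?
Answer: $\frac{104329}{6046681} \approx 0.017254$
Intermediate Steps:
$Z = -83$ ($Z = 62 - 145 = -83$)
$X{\left(Y,I \right)} = -8 + Y$
$R = - \frac{323}{2459}$ ($R = \frac{-83 + 134}{\left(-8 + \frac{14}{19}\right) - 381} = \frac{51}{\left(-8 + 14 \cdot \frac{1}{19}\right) - 381} = \frac{51}{\left(-8 + \frac{14}{19}\right) - 381} = \frac{51}{- \frac{138}{19} - 381} = \frac{51}{- \frac{7377}{19}} = 51 \left(- \frac{19}{7377}\right) = - \frac{323}{2459} \approx -0.13135$)
$R^{2} = \left(- \frac{323}{2459}\right)^{2} = \frac{104329}{6046681}$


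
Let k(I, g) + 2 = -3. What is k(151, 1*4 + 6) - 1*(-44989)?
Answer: 44984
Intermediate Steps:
k(I, g) = -5 (k(I, g) = -2 - 3 = -5)
k(151, 1*4 + 6) - 1*(-44989) = -5 - 1*(-44989) = -5 + 44989 = 44984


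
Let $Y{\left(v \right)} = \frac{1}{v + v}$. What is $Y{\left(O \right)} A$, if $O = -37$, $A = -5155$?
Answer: $\frac{5155}{74} \approx 69.662$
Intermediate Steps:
$Y{\left(v \right)} = \frac{1}{2 v}$
$Y{\left(O \right)} A = \frac{1}{2 \left(-37\right)} \left(-5155\right) = \frac{1}{2} \left(- \frac{1}{37}\right) \left(-5155\right) = \left(- \frac{1}{74}\right) \left(-5155\right) = \frac{5155}{74}$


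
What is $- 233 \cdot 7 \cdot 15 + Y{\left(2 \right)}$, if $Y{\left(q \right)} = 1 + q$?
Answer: $-24462$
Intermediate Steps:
$- 233 \cdot 7 \cdot 15 + Y{\left(2 \right)} = - 233 \cdot 7 \cdot 15 + \left(1 + 2\right) = \left(-233\right) 105 + 3 = -24465 + 3 = -24462$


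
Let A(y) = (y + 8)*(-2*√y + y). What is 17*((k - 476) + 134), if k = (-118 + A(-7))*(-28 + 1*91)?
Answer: -139689 - 2142*I*√7 ≈ -1.3969e+5 - 5667.2*I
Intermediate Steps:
A(y) = (8 + y)*(y - 2*√y)
k = -7875 - 126*I*√7 (k = (-118 + ((-7)² - 16*I*√7 - (-14)*I*√7 + 8*(-7)))*(-28 + 1*91) = (-118 + (49 - 16*I*√7 - (-14)*I*√7 - 56))*(-28 + 91) = (-118 + (49 - 16*I*√7 + 14*I*√7 - 56))*63 = (-118 + (-7 - 2*I*√7))*63 = (-125 - 2*I*√7)*63 = -7875 - 126*I*√7 ≈ -7875.0 - 333.36*I)
17*((k - 476) + 134) = 17*(((-7875 - 126*I*√7) - 476) + 134) = 17*((-8351 - 126*I*√7) + 134) = 17*(-8217 - 126*I*√7) = -139689 - 2142*I*√7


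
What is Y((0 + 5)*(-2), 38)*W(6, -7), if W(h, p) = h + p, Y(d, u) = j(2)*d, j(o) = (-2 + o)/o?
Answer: 0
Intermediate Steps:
j(o) = (-2 + o)/o
Y(d, u) = 0 (Y(d, u) = ((-2 + 2)/2)*d = ((½)*0)*d = 0*d = 0)
Y((0 + 5)*(-2), 38)*W(6, -7) = 0*(6 - 7) = 0*(-1) = 0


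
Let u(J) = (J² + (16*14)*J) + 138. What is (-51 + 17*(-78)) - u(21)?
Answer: -6660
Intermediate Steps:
u(J) = 138 + J² + 224*J (u(J) = (J² + 224*J) + 138 = 138 + J² + 224*J)
(-51 + 17*(-78)) - u(21) = (-51 + 17*(-78)) - (138 + 21² + 224*21) = (-51 - 1326) - (138 + 441 + 4704) = -1377 - 1*5283 = -1377 - 5283 = -6660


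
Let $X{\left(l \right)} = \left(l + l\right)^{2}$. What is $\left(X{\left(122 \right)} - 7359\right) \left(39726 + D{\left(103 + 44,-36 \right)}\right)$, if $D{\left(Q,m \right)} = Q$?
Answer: $2080453521$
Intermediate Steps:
$X{\left(l \right)} = 4 l^{2}$ ($X{\left(l \right)} = \left(2 l\right)^{2} = 4 l^{2}$)
$\left(X{\left(122 \right)} - 7359\right) \left(39726 + D{\left(103 + 44,-36 \right)}\right) = \left(4 \cdot 122^{2} - 7359\right) \left(39726 + \left(103 + 44\right)\right) = \left(4 \cdot 14884 - 7359\right) \left(39726 + 147\right) = \left(59536 - 7359\right) 39873 = 52177 \cdot 39873 = 2080453521$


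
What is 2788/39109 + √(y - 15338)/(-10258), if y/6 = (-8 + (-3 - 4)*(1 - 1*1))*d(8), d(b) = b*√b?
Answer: 2788/39109 - √(-15338 - 768*√2)/10258 ≈ 0.071288 - 0.012493*I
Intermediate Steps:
d(b) = b^(3/2)
y = -768*√2 (y = 6*((-8 + (-3 - 4)*(1 - 1*1))*8^(3/2)) = 6*((-8 - 7*(1 - 1))*(16*√2)) = 6*((-8 - 7*0)*(16*√2)) = 6*((-8 + 0)*(16*√2)) = 6*(-128*√2) = -768*√2 ≈ -1086.1)
2788/39109 + √(y - 15338)/(-10258) = 2788/39109 + √(-768*√2 - 15338)/(-10258) = 2788*(1/39109) + √(-15338 - 768*√2)*(-1/10258) = 2788/39109 - √(-15338 - 768*√2)/10258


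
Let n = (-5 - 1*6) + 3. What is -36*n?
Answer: 288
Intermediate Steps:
n = -8 (n = (-5 - 6) + 3 = -11 + 3 = -8)
-36*n = -36*(-8) = 288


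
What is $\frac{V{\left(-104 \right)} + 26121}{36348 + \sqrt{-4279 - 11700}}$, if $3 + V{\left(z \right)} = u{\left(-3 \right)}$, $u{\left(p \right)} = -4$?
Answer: $\frac{949191672}{1321193083} - \frac{757306 i \sqrt{19}}{1321193083} \approx 0.71844 - 0.0024985 i$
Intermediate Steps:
$V{\left(z \right)} = -7$ ($V{\left(z \right)} = -3 - 4 = -7$)
$\frac{V{\left(-104 \right)} + 26121}{36348 + \sqrt{-4279 - 11700}} = \frac{-7 + 26121}{36348 + \sqrt{-4279 - 11700}} = \frac{26114}{36348 + \sqrt{-4279 - 11700}} = \frac{26114}{36348 + \sqrt{-15979}} = \frac{26114}{36348 + 29 i \sqrt{19}}$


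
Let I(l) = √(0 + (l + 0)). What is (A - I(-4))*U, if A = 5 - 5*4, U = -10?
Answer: 150 + 20*I ≈ 150.0 + 20.0*I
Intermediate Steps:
A = -15 (A = 5 - 20 = -15)
I(l) = √l (I(l) = √(0 + l) = √l)
(A - I(-4))*U = (-15 - √(-4))*(-10) = (-15 - 2*I)*(-10) = 150 + 20*I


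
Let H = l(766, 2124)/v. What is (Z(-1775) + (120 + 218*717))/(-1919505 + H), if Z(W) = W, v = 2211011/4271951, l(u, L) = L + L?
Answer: -341935062161/4225899421707 ≈ -0.080914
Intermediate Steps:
l(u, L) = 2*L
v = 2211011/4271951 (v = 2211011*(1/4271951) = 2211011/4271951 ≈ 0.51756)
H = 18147247848/2211011 (H = (2*2124)/(2211011/4271951) = 4248*(4271951/2211011) = 18147247848/2211011 ≈ 8207.7)
(Z(-1775) + (120 + 218*717))/(-1919505 + H) = (-1775 + (120 + 218*717))/(-1919505 + 18147247848/2211011) = (-1775 + (120 + 156306))/(-4225899421707/2211011) = (-1775 + 156426)*(-2211011/4225899421707) = 154651*(-2211011/4225899421707) = -341935062161/4225899421707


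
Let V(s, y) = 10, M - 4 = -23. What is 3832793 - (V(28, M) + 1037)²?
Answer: 2736584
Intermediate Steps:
M = -19 (M = 4 - 23 = -19)
3832793 - (V(28, M) + 1037)² = 3832793 - (10 + 1037)² = 3832793 - 1*1047² = 3832793 - 1*1096209 = 3832793 - 1096209 = 2736584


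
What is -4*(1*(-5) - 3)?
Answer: 32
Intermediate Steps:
-4*(1*(-5) - 3) = -4*(-5 - 3) = -4*(-8) = 32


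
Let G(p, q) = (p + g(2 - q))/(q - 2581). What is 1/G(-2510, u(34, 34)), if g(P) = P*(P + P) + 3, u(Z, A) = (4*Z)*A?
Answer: 227/4747029 ≈ 4.7819e-5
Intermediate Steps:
u(Z, A) = 4*A*Z
g(P) = 3 + 2*P² (g(P) = P*(2*P) + 3 = 2*P² + 3 = 3 + 2*P²)
G(p, q) = (3 + p + 2*(2 - q)²)/(-2581 + q) (G(p, q) = (p + (3 + 2*(2 - q)²))/(q - 2581) = (3 + p + 2*(2 - q)²)/(-2581 + q))
1/G(-2510, u(34, 34)) = 1/((3 - 2510 + 2*(-2 + 4*34*34)²)/(-2581 + 4*34*34)) = 1/((3 - 2510 + 2*(-2 + 4624)²)/(-2581 + 4624)) = 1/((3 - 2510 + 2*4622²)/2043) = 1/((3 - 2510 + 2*21362884)/2043) = 1/((3 - 2510 + 42725768)/2043) = 1/((1/2043)*42723261) = 1/(4747029/227) = 227/4747029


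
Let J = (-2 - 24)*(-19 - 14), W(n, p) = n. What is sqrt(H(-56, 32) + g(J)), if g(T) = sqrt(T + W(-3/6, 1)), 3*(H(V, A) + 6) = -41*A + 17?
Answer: sqrt(-15756 + 126*sqrt(70))/6 ≈ 20.208*I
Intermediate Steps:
H(V, A) = -1/3 - 41*A/3 (H(V, A) = -6 + (-41*A + 17)/3 = -6 + (17 - 41*A)/3 = -6 + (17/3 - 41*A/3) = -1/3 - 41*A/3)
J = 858 (J = -26*(-33) = 858)
g(T) = sqrt(-1/2 + T) (g(T) = sqrt(T - 3/6) = sqrt(T - 3*1/6) = sqrt(T - 1/2) = sqrt(-1/2 + T))
sqrt(H(-56, 32) + g(J)) = sqrt((-1/3 - 41/3*32) + sqrt(-2 + 4*858)/2) = sqrt((-1/3 - 1312/3) + sqrt(-2 + 3432)/2) = sqrt(-1313/3 + sqrt(3430)/2) = sqrt(-1313/3 + (7*sqrt(70))/2) = sqrt(-1313/3 + 7*sqrt(70)/2)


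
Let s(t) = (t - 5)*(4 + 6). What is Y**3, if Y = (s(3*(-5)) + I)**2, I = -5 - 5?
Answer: 85766121000000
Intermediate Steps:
s(t) = -50 + 10*t (s(t) = (-5 + t)*10 = -50 + 10*t)
I = -10
Y = 44100 (Y = ((-50 + 10*(3*(-5))) - 10)**2 = ((-50 + 10*(-15)) - 10)**2 = ((-50 - 150) - 10)**2 = (-200 - 10)**2 = (-210)**2 = 44100)
Y**3 = 44100**3 = 85766121000000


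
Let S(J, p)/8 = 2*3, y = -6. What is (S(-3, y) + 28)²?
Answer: 5776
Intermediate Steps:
S(J, p) = 48 (S(J, p) = 8*(2*3) = 8*6 = 48)
(S(-3, y) + 28)² = (48 + 28)² = 76² = 5776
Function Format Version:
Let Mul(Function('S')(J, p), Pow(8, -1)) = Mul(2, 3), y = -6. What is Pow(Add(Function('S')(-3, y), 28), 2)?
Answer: 5776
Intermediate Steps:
Function('S')(J, p) = 48 (Function('S')(J, p) = Mul(8, Mul(2, 3)) = Mul(8, 6) = 48)
Pow(Add(Function('S')(-3, y), 28), 2) = Pow(Add(48, 28), 2) = Pow(76, 2) = 5776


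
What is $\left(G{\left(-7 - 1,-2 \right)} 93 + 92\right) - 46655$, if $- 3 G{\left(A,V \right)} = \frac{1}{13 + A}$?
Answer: $- \frac{232846}{5} \approx -46569.0$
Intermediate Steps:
$G{\left(A,V \right)} = - \frac{1}{3 \left(13 + A\right)}$
$\left(G{\left(-7 - 1,-2 \right)} 93 + 92\right) - 46655 = \left(- \frac{1}{39 + 3 \left(-7 - 1\right)} 93 + 92\right) - 46655 = \left(- \frac{1}{39 + 3 \left(-8\right)} 93 + 92\right) - 46655 = \left(- \frac{1}{39 - 24} \cdot 93 + 92\right) - 46655 = \left(- \frac{1}{15} \cdot 93 + 92\right) - 46655 = \left(\left(-1\right) \frac{1}{15} \cdot 93 + 92\right) - 46655 = \left(\left(- \frac{1}{15}\right) 93 + 92\right) - 46655 = \left(- \frac{31}{5} + 92\right) - 46655 = \frac{429}{5} - 46655 = - \frac{232846}{5}$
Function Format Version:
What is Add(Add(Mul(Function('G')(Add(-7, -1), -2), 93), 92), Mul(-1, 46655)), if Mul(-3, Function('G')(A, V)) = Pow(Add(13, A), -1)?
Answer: Rational(-232846, 5) ≈ -46569.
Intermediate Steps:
Function('G')(A, V) = Mul(Rational(-1, 3), Pow(Add(13, A), -1))
Add(Add(Mul(Function('G')(Add(-7, -1), -2), 93), 92), Mul(-1, 46655)) = Add(Add(Mul(Mul(-1, Pow(Add(39, Mul(3, Add(-7, -1))), -1)), 93), 92), Mul(-1, 46655)) = Add(Add(Mul(Mul(-1, Pow(Add(39, Mul(3, -8)), -1)), 93), 92), -46655) = Add(Add(Mul(Mul(-1, Pow(Add(39, -24), -1)), 93), 92), -46655) = Add(Add(Mul(Mul(-1, Pow(15, -1)), 93), 92), -46655) = Add(Add(Mul(Mul(-1, Rational(1, 15)), 93), 92), -46655) = Add(Add(Mul(Rational(-1, 15), 93), 92), -46655) = Add(Add(Rational(-31, 5), 92), -46655) = Add(Rational(429, 5), -46655) = Rational(-232846, 5)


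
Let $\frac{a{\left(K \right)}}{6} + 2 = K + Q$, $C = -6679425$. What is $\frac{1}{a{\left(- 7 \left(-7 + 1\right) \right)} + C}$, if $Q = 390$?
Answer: $- \frac{1}{6676845} \approx -1.4977 \cdot 10^{-7}$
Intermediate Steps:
$a{\left(K \right)} = 2328 + 6 K$ ($a{\left(K \right)} = -12 + 6 \left(K + 390\right) = -12 + 6 \left(390 + K\right) = -12 + \left(2340 + 6 K\right) = 2328 + 6 K$)
$\frac{1}{a{\left(- 7 \left(-7 + 1\right) \right)} + C} = \frac{1}{\left(2328 + 6 \left(- 7 \left(-7 + 1\right)\right)\right) - 6679425} = \frac{1}{\left(2328 + 6 \left(\left(-7\right) \left(-6\right)\right)\right) - 6679425} = \frac{1}{\left(2328 + 6 \cdot 42\right) - 6679425} = \frac{1}{\left(2328 + 252\right) - 6679425} = \frac{1}{2580 - 6679425} = \frac{1}{-6676845} = - \frac{1}{6676845}$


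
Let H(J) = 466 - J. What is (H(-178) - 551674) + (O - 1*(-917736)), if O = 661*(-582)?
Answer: -17996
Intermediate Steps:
O = -384702
(H(-178) - 551674) + (O - 1*(-917736)) = ((466 - 1*(-178)) - 551674) + (-384702 - 1*(-917736)) = ((466 + 178) - 551674) + (-384702 + 917736) = (644 - 551674) + 533034 = -551030 + 533034 = -17996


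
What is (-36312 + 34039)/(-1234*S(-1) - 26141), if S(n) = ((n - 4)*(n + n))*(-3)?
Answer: -2273/10879 ≈ -0.20893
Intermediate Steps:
S(n) = -6*n*(-4 + n) (S(n) = ((-4 + n)*(2*n))*(-3) = (2*n*(-4 + n))*(-3) = -6*n*(-4 + n))
(-36312 + 34039)/(-1234*S(-1) - 26141) = (-36312 + 34039)/(-7404*(-1)*(4 - 1*(-1)) - 26141) = -2273/(-7404*(-1)*(4 + 1) - 26141) = -2273/(-7404*(-1)*5 - 26141) = -2273/(-1234*(-30) - 26141) = -2273/(37020 - 26141) = -2273/10879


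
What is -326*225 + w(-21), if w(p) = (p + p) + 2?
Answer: -73390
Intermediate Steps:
w(p) = 2 + 2*p (w(p) = 2*p + 2 = 2 + 2*p)
-326*225 + w(-21) = -326*225 + (2 + 2*(-21)) = -73350 + (2 - 42) = -73350 - 40 = -73390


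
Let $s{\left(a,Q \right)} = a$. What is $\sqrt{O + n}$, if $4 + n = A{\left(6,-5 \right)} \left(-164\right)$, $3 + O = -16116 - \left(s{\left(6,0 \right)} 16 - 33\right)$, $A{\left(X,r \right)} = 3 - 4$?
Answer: $i \sqrt{16022} \approx 126.58 i$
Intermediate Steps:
$A{\left(X,r \right)} = -1$ ($A{\left(X,r \right)} = 3 - 4 = -1$)
$O = -16182$ ($O = -3 - \left(16083 + 96\right) = -3 - 16179 = -16182$)
$n = 160$ ($n = -4 - -164 = -4 + 164 = 160$)
$\sqrt{O + n} = \sqrt{-16182 + 160} = \sqrt{-16022} = i \sqrt{16022}$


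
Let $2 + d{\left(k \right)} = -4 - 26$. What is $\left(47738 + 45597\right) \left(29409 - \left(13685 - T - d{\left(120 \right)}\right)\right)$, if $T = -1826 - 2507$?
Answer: $1060192265$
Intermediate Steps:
$d{\left(k \right)} = -32$ ($d{\left(k \right)} = -2 - 30 = -32$)
$T = -4333$
$\left(47738 + 45597\right) \left(29409 - \left(13685 - T - d{\left(120 \right)}\right)\right) = \left(47738 + 45597\right) \left(29409 - 18050\right) = 93335 \left(29409 - 18050\right) = 93335 \cdot 11359 = 1060192265$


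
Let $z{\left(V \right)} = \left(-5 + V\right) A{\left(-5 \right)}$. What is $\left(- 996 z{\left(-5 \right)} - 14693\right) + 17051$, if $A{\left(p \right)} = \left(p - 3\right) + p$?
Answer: $-127122$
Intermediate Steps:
$A{\left(p \right)} = -3 + 2 p$ ($A{\left(p \right)} = \left(-3 + p\right) + p = -3 + 2 p$)
$z{\left(V \right)} = 65 - 13 V$ ($z{\left(V \right)} = \left(-5 + V\right) \left(-3 + 2 \left(-5\right)\right) = \left(-5 + V\right) \left(-3 - 10\right) = \left(-5 + V\right) \left(-13\right) = 65 - 13 V$)
$\left(- 996 z{\left(-5 \right)} - 14693\right) + 17051 = \left(- 996 \left(65 - -65\right) - 14693\right) + 17051 = \left(- 996 \left(65 + 65\right) - 14693\right) + 17051 = \left(\left(-996\right) 130 - 14693\right) + 17051 = \left(-129480 - 14693\right) + 17051 = -144173 + 17051 = -127122$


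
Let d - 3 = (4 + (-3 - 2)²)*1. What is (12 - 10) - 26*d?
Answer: -830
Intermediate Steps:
d = 32 (d = 3 + (4 + (-3 - 2)²)*1 = 3 + (4 + (-5)²)*1 = 3 + (4 + 25)*1 = 3 + 29*1 = 3 + 29 = 32)
(12 - 10) - 26*d = (12 - 10) - 26*32 = 2 - 832 = -830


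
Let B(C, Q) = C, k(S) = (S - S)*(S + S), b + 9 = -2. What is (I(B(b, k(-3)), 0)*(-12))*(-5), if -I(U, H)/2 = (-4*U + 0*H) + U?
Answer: -3960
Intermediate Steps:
b = -11 (b = -9 - 2 = -11)
k(S) = 0 (k(S) = 0*(2*S) = 0)
I(U, H) = 6*U (I(U, H) = -2*((-4*U + 0*H) + U) = -2*((-4*U + 0) + U) = -2*(-4*U + U) = -(-6)*U = 6*U)
(I(B(b, k(-3)), 0)*(-12))*(-5) = ((6*(-11))*(-12))*(-5) = -66*(-12)*(-5) = 792*(-5) = -3960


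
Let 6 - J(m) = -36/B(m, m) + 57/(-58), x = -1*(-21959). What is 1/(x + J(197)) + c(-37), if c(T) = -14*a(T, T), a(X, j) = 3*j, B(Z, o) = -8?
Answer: 989716211/636883 ≈ 1554.0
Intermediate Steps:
x = 21959
J(m) = 72/29 (J(m) = 6 - (-36/(-8) + 57/(-58)) = 6 - (-36*(-1/8) + 57*(-1/58)) = 6 - (9/2 - 57/58) = 6 - 1*102/29 = 6 - 102/29 = 72/29)
c(T) = -42*T
1/(x + J(197)) + c(-37) = 1/(21959 + 72/29) - 42*(-37) = 1/(636883/29) + 1554 = 29/636883 + 1554 = 989716211/636883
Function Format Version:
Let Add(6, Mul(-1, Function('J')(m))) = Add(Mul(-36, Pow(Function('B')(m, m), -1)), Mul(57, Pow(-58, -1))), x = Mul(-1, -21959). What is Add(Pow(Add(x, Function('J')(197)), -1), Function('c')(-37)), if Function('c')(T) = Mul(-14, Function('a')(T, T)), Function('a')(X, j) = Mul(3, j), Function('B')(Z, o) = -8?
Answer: Rational(989716211, 636883) ≈ 1554.0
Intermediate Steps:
x = 21959
Function('J')(m) = Rational(72, 29) (Function('J')(m) = Add(6, Mul(-1, Add(Mul(-36, Pow(-8, -1)), Mul(57, Pow(-58, -1))))) = Add(6, Mul(-1, Add(Mul(-36, Rational(-1, 8)), Mul(57, Rational(-1, 58))))) = Add(6, Mul(-1, Add(Rational(9, 2), Rational(-57, 58)))) = Add(6, Mul(-1, Rational(102, 29))) = Add(6, Rational(-102, 29)) = Rational(72, 29))
Function('c')(T) = Mul(-42, T) (Function('c')(T) = Mul(-14, Mul(3, T)) = Mul(-42, T))
Add(Pow(Add(x, Function('J')(197)), -1), Function('c')(-37)) = Add(Pow(Add(21959, Rational(72, 29)), -1), Mul(-42, -37)) = Add(Pow(Rational(636883, 29), -1), 1554) = Add(Rational(29, 636883), 1554) = Rational(989716211, 636883)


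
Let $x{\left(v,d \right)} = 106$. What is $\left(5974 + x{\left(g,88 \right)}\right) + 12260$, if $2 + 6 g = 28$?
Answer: $18340$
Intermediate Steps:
$g = \frac{13}{3}$ ($g = - \frac{1}{3} + \frac{1}{6} \cdot 28 = - \frac{1}{3} + \frac{14}{3} = \frac{13}{3} \approx 4.3333$)
$\left(5974 + x{\left(g,88 \right)}\right) + 12260 = \left(5974 + 106\right) + 12260 = 6080 + 12260 = 18340$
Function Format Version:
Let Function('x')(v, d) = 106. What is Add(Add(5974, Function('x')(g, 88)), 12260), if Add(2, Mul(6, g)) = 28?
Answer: 18340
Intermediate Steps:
g = Rational(13, 3) (g = Add(Rational(-1, 3), Mul(Rational(1, 6), 28)) = Add(Rational(-1, 3), Rational(14, 3)) = Rational(13, 3) ≈ 4.3333)
Add(Add(5974, Function('x')(g, 88)), 12260) = Add(Add(5974, 106), 12260) = Add(6080, 12260) = 18340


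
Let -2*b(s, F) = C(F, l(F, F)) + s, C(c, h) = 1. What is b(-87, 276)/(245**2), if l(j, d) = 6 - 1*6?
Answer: 43/60025 ≈ 0.00071637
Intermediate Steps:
l(j, d) = 0 (l(j, d) = 6 - 6 = 0)
b(s, F) = -1/2 - s/2 (b(s, F) = -(1 + s)/2 = -1/2 - s/2)
b(-87, 276)/(245**2) = (-1/2 - 1/2*(-87))/(245**2) = (-1/2 + 87/2)/60025 = 43*(1/60025) = 43/60025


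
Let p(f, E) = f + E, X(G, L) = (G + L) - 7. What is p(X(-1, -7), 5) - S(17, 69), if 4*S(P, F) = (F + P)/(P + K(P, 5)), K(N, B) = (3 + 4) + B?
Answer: -623/58 ≈ -10.741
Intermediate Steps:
K(N, B) = 7 + B
X(G, L) = -7 + G + L
S(P, F) = (F + P)/(4*(12 + P)) (S(P, F) = ((F + P)/(P + (7 + 5)))/4 = ((F + P)/(P + 12))/4 = ((F + P)/(12 + P))/4 = (F + P)/(4*(12 + P)))
p(f, E) = E + f
p(X(-1, -7), 5) - S(17, 69) = (5 + (-7 - 1 - 7)) - (69 + 17)/(4*(12 + 17)) = (5 - 15) - 86/(4*29) = -10 - 86/(4*29) = -10 - 1*43/58 = -10 - 43/58 = -623/58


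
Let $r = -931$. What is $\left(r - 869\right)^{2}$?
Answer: $3240000$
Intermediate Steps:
$\left(r - 869\right)^{2} = \left(-931 - 869\right)^{2} = \left(-1800\right)^{2} = 3240000$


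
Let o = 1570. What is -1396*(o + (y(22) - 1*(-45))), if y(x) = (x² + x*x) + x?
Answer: -3636580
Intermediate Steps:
y(x) = x + 2*x² (y(x) = (x² + x²) + x = 2*x² + x = x + 2*x²)
-1396*(o + (y(22) - 1*(-45))) = -1396*(1570 + (22*(1 + 2*22) - 1*(-45))) = -1396*(1570 + (22*(1 + 44) + 45)) = -1396*(1570 + (22*45 + 45)) = -1396*(1570 + (990 + 45)) = -1396*(1570 + 1035) = -1396*2605 = -3636580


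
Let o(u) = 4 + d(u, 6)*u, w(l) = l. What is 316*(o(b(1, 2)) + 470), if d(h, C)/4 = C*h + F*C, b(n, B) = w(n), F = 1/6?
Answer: 158632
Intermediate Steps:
F = ⅙ ≈ 0.16667
b(n, B) = n
d(h, C) = 2*C/3 + 4*C*h (d(h, C) = 4*(C*h + C/6) = 4*(C/6 + C*h) = 2*C/3 + 4*C*h)
o(u) = 4 + u*(4 + 24*u) (o(u) = 4 + ((⅔)*6*(1 + 6*u))*u = 4 + (4 + 24*u)*u = 4 + u*(4 + 24*u))
316*(o(b(1, 2)) + 470) = 316*((4 + 4*1*(1 + 6*1)) + 470) = 316*((4 + 4*1*(1 + 6)) + 470) = 316*((4 + 4*1*7) + 470) = 316*((4 + 28) + 470) = 316*(32 + 470) = 316*502 = 158632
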